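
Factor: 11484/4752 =29/12 = 2^( - 2 )  *3^( - 1)*29^1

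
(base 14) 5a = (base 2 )1010000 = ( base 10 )80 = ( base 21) 3H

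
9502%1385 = 1192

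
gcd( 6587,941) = 941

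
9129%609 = 603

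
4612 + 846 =5458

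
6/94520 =3/47260 = 0.00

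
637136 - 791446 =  - 154310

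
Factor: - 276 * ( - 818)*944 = 213124992= 2^7*3^1 * 23^1 *59^1 * 409^1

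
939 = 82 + 857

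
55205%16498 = 5711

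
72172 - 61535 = 10637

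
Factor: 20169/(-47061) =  - 3/7= - 3^1*7^(-1 )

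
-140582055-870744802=  -  1011326857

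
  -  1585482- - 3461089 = 1875607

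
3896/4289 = 3896/4289 = 0.91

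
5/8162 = 5/8162 = 0.00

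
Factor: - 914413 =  - 17^1*19^2 * 149^1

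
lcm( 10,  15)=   30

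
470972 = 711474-240502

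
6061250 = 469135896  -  463074646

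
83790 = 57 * 1470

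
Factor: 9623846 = 2^1*53^1 * 163^1 * 557^1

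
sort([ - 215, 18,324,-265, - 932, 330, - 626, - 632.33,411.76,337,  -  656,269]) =[- 932, - 656, - 632.33, - 626, - 265, - 215, 18,269 , 324,330,337,411.76]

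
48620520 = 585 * 83112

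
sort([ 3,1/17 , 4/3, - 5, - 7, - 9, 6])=[ - 9,  -  7, - 5, 1/17,4/3,3, 6 ]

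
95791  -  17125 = 78666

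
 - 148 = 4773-4921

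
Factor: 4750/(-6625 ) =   -  38/53 = - 2^1*19^1 * 53^( - 1) 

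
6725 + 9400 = 16125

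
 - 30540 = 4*( - 7635) 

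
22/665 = 22/665 =0.03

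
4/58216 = 1/14554 = 0.00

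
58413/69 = 19471/23=846.57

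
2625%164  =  1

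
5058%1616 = 210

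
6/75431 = 6/75431 = 0.00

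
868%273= 49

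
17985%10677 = 7308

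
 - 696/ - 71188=174/17797 = 0.01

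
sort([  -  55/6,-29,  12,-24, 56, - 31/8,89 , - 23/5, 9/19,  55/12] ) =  [ - 29,  -  24, - 55/6,-23/5,-31/8,9/19 , 55/12,12,56,89] 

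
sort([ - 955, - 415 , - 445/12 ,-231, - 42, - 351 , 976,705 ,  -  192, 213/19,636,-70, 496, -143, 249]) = [-955, - 415, - 351, - 231, - 192, - 143, -70, - 42, - 445/12, 213/19, 249, 496,636, 705, 976]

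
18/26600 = 9/13300 = 0.00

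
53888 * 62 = 3341056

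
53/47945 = 53/47945= 0.00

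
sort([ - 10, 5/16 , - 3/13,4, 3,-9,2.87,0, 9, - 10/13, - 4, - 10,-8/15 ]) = [ - 10,-10, - 9,-4,-10/13, - 8/15, - 3/13, 0,5/16 , 2.87,3,4, 9]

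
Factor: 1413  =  3^2*157^1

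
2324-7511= -5187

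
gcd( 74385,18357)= 87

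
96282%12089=11659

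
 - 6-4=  - 10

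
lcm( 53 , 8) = 424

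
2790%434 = 186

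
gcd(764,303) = 1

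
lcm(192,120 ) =960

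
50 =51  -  1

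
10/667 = 10/667 = 0.01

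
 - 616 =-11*56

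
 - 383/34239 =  - 1+33856/34239 = -0.01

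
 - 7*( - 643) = 4501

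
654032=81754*8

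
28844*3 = 86532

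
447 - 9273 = - 8826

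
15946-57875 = -41929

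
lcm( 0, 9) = 0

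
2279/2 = 1139  +  1/2 = 1139.50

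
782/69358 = 391/34679 = 0.01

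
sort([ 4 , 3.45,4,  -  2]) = [-2,3.45,4,4] 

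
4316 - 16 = 4300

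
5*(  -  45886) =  - 229430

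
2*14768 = 29536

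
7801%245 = 206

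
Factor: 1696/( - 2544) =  - 2^1*3^( - 1) = - 2/3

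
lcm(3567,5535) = 160515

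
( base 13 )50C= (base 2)1101011001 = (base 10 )857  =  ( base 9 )1152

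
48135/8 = 6016 + 7/8 =6016.88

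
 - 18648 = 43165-61813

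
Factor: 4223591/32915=5^(- 1 )*29^( - 1)*227^( - 1)*233^1*18127^1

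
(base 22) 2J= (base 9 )70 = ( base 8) 77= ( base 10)63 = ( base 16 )3F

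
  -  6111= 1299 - 7410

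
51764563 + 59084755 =110849318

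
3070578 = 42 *73109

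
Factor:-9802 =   -  2^1*13^2*29^1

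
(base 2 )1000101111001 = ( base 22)957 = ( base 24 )7I9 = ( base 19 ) C78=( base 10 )4473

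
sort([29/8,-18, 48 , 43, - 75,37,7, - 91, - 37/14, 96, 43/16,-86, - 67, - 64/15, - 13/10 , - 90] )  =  [-91 , - 90,-86,  -  75, - 67, - 18, - 64/15,  -  37/14, - 13/10, 43/16, 29/8, 7,37,43 , 48, 96 ]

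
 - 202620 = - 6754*30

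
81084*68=5513712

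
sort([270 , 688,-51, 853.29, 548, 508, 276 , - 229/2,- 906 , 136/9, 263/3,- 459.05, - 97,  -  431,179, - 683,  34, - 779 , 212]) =[ - 906,- 779,-683, - 459.05, - 431, - 229/2 , - 97, -51 , 136/9, 34,  263/3, 179 , 212 , 270, 276, 508,548,  688,853.29] 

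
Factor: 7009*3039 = 21300351 = 3^1*43^1 * 163^1*1013^1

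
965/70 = 193/14 = 13.79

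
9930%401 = 306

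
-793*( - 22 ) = 17446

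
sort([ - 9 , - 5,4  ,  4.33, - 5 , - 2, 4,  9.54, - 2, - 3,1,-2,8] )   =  [ - 9, - 5,-5, - 3, - 2,-2, - 2, 1,4,4, 4.33 , 8 , 9.54 ] 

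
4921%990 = 961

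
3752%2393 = 1359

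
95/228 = 5/12 = 0.42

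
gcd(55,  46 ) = 1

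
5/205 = 1/41  =  0.02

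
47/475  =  47/475 = 0.10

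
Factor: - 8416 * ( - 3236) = 27234176  =  2^7*263^1*809^1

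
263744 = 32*8242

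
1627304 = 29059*56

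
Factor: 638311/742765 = 5^ (-1)*149^( - 1 )*431^1*997^( - 1)*1481^1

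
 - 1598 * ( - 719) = 1148962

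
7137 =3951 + 3186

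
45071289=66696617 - 21625328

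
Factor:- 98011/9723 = - 3^(-1) *7^( - 1)*463^( - 1 )* 98011^1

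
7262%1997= 1271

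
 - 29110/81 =-29110/81 = -  359.38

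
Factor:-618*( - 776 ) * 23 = 11030064 = 2^4* 3^1*23^1 * 97^1* 103^1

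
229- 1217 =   -  988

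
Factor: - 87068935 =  - 5^1*571^1*30497^1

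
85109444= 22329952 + 62779492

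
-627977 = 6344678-6972655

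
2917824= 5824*501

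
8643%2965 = 2713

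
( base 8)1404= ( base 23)1AD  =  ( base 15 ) 367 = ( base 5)11042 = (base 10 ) 772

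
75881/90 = 843 + 11/90 = 843.12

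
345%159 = 27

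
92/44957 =92/44957 = 0.00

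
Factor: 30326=2^1*59^1*257^1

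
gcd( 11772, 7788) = 12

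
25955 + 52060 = 78015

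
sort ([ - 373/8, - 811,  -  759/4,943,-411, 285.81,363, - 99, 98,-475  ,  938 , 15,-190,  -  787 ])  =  [ - 811, -787, - 475, - 411, - 190, - 759/4,-99, - 373/8, 15,98, 285.81,363, 938,943 ] 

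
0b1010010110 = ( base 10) 662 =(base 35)IW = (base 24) 13e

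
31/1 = 31 = 31.00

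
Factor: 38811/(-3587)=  - 2283/211=- 3^1*211^( - 1 ) *761^1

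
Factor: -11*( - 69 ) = 3^1*11^1 * 23^1 = 759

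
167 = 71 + 96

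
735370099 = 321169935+414200164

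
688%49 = 2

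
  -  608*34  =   - 20672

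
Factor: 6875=5^4 * 11^1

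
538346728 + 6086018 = 544432746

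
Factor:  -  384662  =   -2^1*41^1*4691^1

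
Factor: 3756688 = 2^4*13^1 *18061^1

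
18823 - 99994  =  -81171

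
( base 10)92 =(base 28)38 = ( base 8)134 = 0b1011100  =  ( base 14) 68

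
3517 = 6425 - 2908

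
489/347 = 1 + 142/347  =  1.41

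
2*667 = 1334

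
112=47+65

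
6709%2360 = 1989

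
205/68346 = 205/68346 = 0.00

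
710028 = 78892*9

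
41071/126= 41071/126= 325.96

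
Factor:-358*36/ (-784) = 1611/98 = 2^( -1 )*3^2*7^( - 2 )*179^1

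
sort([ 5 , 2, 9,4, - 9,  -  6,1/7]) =[ - 9, - 6 , 1/7,2, 4,  5, 9]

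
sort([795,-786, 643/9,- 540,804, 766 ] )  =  [ - 786,-540,643/9,766,795,804 ]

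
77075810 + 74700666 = 151776476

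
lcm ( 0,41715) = 0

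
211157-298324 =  - 87167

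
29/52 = 29/52  =  0.56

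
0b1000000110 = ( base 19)185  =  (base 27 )j5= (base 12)372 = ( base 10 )518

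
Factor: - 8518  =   - 2^1*4259^1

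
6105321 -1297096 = 4808225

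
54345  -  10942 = 43403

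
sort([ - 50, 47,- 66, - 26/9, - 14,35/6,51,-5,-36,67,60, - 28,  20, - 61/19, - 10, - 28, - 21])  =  [ - 66,  -  50, - 36 , - 28, - 28, - 21, -14,  -  10, - 5,-61/19, - 26/9, 35/6, 20,  47, 51,60,  67]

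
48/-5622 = -8/937 = - 0.01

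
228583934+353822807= 582406741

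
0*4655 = 0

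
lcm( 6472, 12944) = 12944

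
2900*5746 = 16663400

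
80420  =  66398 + 14022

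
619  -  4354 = - 3735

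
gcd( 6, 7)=1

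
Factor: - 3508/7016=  - 2^( - 1 )=- 1/2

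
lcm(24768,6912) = 297216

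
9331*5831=54409061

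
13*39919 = 518947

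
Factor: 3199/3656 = 2^( - 3)*7^1 = 7/8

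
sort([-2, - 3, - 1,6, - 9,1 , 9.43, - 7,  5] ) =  [-9,-7, - 3, - 2, -1, 1, 5, 6,9.43 ] 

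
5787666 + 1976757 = 7764423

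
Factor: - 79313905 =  - 5^1* 11^1* 1442071^1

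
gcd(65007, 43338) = 21669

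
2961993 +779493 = 3741486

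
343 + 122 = 465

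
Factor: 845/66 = 2^( - 1 )*3^( - 1)*5^1*11^(-1) * 13^2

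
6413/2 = 3206 + 1/2  =  3206.50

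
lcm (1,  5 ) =5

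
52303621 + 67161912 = 119465533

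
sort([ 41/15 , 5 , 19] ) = [41/15, 5 , 19]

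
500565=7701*65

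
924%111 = 36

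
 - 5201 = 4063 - 9264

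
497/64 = 497/64  =  7.77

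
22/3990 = 11/1995 = 0.01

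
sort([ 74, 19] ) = [ 19, 74]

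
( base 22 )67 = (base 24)5j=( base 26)59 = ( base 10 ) 139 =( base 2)10001011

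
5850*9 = 52650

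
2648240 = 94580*28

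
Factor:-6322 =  - 2^1*29^1*109^1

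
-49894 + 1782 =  - 48112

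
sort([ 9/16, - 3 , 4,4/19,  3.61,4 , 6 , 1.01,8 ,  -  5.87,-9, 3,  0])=[ - 9, - 5.87, -3, 0,4/19 , 9/16 , 1.01, 3,3.61, 4,4 , 6,  8]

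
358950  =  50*7179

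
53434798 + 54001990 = 107436788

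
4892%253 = 85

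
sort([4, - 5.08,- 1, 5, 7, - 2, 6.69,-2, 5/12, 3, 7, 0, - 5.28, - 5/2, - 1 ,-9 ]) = [ - 9, - 5.28, - 5.08, - 5/2, - 2, - 2, - 1,-1,0, 5/12, 3, 4 , 5,6.69,  7,7] 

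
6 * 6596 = 39576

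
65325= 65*1005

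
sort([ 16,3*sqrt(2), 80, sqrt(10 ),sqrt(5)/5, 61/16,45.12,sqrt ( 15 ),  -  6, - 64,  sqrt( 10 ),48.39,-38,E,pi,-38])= [ - 64, - 38, - 38, - 6,sqrt( 5 )/5,E,pi, sqrt (10),sqrt( 10),61/16,sqrt(15),3*sqrt( 2 ),16, 45.12, 48.39,80 ] 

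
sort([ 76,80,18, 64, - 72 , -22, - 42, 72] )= [ - 72, - 42, - 22, 18, 64, 72,76,80]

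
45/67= 45/67 = 0.67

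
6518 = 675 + 5843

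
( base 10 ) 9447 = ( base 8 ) 22347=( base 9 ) 13856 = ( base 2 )10010011100111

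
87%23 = 18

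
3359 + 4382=7741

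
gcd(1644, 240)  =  12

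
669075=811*825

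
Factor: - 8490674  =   - 2^1*4245337^1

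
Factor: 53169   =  3^1*37^1 *479^1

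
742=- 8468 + 9210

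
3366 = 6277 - 2911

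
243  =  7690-7447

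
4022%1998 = 26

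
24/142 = 12/71 = 0.17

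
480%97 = 92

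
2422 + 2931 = 5353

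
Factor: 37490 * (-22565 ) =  - 845961850 = - 2^1 *5^2 *23^1 * 163^1*4513^1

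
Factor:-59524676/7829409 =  - 2^2 * 3^( - 1)*7^ ( -1)*67^1*222107^1*372829^( -1)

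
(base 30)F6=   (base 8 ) 710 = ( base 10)456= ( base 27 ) go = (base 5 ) 3311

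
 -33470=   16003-49473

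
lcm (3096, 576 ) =24768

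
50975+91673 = 142648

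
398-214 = 184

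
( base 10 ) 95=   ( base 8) 137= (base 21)4b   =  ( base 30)35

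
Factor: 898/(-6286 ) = -1/7 = - 7^( - 1 )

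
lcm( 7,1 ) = 7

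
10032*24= 240768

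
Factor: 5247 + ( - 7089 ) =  - 2^1*3^1*307^1 = - 1842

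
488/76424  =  61/9553 = 0.01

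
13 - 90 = - 77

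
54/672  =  9/112  =  0.08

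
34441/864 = 34441/864 = 39.86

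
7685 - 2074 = 5611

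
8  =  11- 3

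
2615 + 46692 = 49307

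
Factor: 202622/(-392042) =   -  353^1*683^ (  -  1)= - 353/683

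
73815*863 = 63702345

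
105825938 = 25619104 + 80206834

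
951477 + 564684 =1516161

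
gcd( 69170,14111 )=1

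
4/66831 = 4/66831   =  0.00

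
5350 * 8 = 42800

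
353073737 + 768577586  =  1121651323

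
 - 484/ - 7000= 121/1750 = 0.07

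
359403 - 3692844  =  - 3333441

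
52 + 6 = 58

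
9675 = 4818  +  4857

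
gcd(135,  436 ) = 1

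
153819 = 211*729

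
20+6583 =6603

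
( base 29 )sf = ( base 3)1010122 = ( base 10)827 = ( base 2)1100111011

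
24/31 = 24/31 = 0.77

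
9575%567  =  503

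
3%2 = 1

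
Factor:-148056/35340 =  - 398/95 = - 2^1*5^ ( -1 ) * 19^( - 1)*199^1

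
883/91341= 883/91341 =0.01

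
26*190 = 4940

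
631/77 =8 + 15/77 = 8.19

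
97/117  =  97/117 =0.83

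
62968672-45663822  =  17304850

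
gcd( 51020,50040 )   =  20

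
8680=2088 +6592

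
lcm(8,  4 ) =8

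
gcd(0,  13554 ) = 13554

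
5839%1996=1847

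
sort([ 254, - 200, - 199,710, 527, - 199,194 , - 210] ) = [ - 210, - 200, - 199, - 199,194, 254, 527, 710 ] 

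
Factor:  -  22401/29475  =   - 5^( - 2)*19^1= - 19/25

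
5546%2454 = 638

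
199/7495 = 199/7495   =  0.03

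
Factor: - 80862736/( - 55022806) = 2^3 * 47^( - 1) * 53^1 * 103^ ( - 1 ) * 167^1*571^1*5683^(-1) = 40431368/27511403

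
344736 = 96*3591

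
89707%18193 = 16935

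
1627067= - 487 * (-3341 )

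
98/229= 98/229=0.43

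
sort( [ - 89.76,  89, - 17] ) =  [-89.76, - 17,89 ]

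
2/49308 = 1/24654 =0.00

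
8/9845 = 8/9845 = 0.00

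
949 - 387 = 562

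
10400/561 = 10400/561 = 18.54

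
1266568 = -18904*(-67 )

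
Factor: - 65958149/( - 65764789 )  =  17^( - 1)*3868517^( - 1)*65958149^1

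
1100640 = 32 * 34395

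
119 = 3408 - 3289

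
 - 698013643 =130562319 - 828575962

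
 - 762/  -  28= 27  +  3/14= 27.21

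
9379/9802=9379/9802= 0.96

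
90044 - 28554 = 61490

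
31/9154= 31/9154 = 0.00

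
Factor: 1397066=2^1*11^2*23^1*251^1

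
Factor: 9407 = 23^1*409^1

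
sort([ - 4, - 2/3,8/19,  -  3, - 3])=[ - 4, - 3,-3, - 2/3,  8/19]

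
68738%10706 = 4502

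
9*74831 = 673479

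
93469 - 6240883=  - 6147414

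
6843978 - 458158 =6385820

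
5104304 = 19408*263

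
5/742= 5/742 =0.01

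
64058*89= 5701162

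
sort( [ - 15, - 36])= [ - 36,-15]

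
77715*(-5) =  - 388575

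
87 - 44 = 43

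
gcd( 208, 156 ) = 52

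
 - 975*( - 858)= 836550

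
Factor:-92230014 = -2^1 *3^1*15371669^1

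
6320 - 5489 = 831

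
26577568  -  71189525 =-44611957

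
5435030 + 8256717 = 13691747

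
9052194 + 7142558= 16194752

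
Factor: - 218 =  - 2^1*109^1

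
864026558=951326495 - 87299937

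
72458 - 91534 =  - 19076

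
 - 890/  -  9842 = 445/4921 = 0.09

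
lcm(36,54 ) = 108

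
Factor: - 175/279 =- 3^( - 2 )  *5^2*7^1*31^( -1 ) 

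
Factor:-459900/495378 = -350/377=- 2^1*5^2*7^1*13^( -1)  *  29^(-1) 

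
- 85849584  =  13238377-99087961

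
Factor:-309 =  - 3^1 * 103^1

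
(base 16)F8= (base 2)11111000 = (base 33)7h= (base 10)248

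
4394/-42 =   -  2197/21 = - 104.62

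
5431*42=228102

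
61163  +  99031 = 160194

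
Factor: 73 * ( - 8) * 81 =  - 47304=- 2^3 *3^4*73^1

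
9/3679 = 9/3679  =  0.00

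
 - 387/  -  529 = 387/529=0.73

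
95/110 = 19/22=0.86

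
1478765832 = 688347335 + 790418497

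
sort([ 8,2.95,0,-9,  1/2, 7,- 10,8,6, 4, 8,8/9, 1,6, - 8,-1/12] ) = [ - 10, - 9, - 8, - 1/12,  0, 1/2, 8/9, 1,2.95,4,6, 6,7,  8, 8, 8]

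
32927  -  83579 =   -  50652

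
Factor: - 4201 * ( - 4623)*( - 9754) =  - 2^1 * 3^1*23^1 * 67^1*4201^1 * 4877^1 = - 189434609142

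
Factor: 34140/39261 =20/23 = 2^2*5^1*23^ (- 1)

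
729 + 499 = 1228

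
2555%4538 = 2555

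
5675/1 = 5675 = 5675.00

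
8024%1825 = 724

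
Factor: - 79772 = - 2^2 *7^2*11^1*37^1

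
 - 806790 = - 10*80679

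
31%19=12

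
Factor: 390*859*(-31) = -2^1*3^1*5^1*13^1*31^1*859^1 = -10385310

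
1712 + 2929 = 4641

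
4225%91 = 39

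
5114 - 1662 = 3452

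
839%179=123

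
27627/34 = 27627/34= 812.56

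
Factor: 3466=2^1*1733^1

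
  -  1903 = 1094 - 2997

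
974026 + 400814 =1374840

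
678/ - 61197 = -1 + 20173/20399 = - 0.01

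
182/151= 182/151 =1.21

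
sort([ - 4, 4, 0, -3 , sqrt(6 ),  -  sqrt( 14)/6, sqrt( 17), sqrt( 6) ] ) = [ -4 ,-3,  -  sqrt ( 14)/6,  0, sqrt (6), sqrt( 6 ),4,  sqrt( 17 )]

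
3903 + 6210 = 10113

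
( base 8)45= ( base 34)13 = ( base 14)29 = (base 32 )15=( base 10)37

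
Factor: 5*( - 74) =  - 2^1*5^1*37^1 = - 370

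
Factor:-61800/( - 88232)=7725/11029  =  3^1  *5^2 * 41^( - 1) * 103^1*269^( - 1) 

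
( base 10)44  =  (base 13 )35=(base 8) 54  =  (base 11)40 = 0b101100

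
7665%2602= 2461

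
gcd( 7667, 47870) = 1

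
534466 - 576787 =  - 42321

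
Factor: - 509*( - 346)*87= 15321918 = 2^1*3^1*29^1*173^1*509^1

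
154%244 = 154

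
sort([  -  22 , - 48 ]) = [ - 48, - 22 ] 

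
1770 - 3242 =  - 1472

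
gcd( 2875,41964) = 1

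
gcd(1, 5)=1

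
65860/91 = 723 + 67/91  =  723.74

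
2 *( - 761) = - 1522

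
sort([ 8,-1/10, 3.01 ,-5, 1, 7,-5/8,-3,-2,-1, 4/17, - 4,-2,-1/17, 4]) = [ - 5, - 4,-3,-2,-2,-1,  -  5/8, - 1/10,  -  1/17, 4/17, 1, 3.01, 4,  7,8]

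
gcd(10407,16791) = 3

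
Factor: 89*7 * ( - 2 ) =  - 2^1*7^1 * 89^1=- 1246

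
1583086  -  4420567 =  - 2837481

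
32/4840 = 4/605 = 0.01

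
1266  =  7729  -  6463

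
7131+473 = 7604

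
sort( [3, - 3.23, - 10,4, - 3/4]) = [ - 10, - 3.23, - 3/4, 3, 4]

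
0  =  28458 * 0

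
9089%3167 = 2755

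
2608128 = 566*4608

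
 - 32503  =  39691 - 72194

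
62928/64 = 983 + 1/4 = 983.25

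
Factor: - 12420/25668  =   - 3^1*5^1*31^ (-1 ) =-  15/31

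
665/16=665/16 = 41.56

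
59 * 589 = 34751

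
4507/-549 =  -9 + 434/549 = -  8.21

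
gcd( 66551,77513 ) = 1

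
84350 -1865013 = - 1780663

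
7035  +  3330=10365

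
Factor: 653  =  653^1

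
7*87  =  609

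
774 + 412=1186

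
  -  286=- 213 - 73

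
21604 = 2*10802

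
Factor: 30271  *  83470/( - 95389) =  - 2^1*  5^1*7^ ( - 1 ) * 17^1*491^1 * 13627^ (-1) * 30271^1  =  -2526720370/95389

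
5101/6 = 850 + 1/6  =  850.17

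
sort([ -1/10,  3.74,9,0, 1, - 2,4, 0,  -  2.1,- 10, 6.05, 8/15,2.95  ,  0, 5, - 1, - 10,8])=[ - 10, - 10,-2.1,-2,-1, - 1/10,0,0 , 0,8/15,1,2.95,3.74, 4, 5,6.05,8, 9]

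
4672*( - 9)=-42048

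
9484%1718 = 894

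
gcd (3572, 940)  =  188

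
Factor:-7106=  -  2^1*11^1*17^1*19^1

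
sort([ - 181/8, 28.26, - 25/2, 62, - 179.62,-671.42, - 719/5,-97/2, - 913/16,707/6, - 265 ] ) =[ - 671.42, - 265, - 179.62, - 719/5,-913/16, - 97/2, - 181/8,- 25/2,28.26, 62, 707/6]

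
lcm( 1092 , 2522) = 105924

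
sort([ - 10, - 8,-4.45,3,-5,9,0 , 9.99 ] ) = [ -10, - 8, - 5, - 4.45,0,  3, 9,9.99 ]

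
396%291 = 105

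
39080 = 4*9770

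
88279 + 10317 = 98596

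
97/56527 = 97/56527 = 0.00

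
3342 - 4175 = -833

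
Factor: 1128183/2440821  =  376061/813607 = 7^1*31^1 *433^( -1)*1733^1*1879^( - 1 ) 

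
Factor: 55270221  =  3^1*19^1*113^1*8581^1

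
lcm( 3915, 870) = 7830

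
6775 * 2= 13550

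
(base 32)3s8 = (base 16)f88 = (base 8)7610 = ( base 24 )6LG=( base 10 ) 3976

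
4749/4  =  1187+1/4= 1187.25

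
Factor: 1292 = 2^2*17^1*19^1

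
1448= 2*724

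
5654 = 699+4955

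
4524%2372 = 2152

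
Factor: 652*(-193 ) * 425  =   -2^2 * 5^2 * 17^1*163^1*193^1=- 53480300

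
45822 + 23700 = 69522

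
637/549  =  1 + 88/549 = 1.16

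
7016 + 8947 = 15963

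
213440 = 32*6670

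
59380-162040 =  - 102660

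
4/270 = 2/135 = 0.01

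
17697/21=5899/7= 842.71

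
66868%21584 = 2116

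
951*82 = 77982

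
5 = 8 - 3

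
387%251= 136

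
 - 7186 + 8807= 1621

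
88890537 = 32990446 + 55900091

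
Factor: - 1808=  - 2^4 * 113^1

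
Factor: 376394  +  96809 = 473203 = 473203^1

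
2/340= 1/170  =  0.01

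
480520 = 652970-172450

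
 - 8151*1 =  - 8151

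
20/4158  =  10/2079 = 0.00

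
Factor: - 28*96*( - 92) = 247296 = 2^9 *3^1 * 7^1*  23^1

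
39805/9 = 4422 + 7/9 = 4422.78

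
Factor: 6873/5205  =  2291/1735 = 5^(  -  1 )*29^1 * 79^1*347^( - 1) 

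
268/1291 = 268/1291= 0.21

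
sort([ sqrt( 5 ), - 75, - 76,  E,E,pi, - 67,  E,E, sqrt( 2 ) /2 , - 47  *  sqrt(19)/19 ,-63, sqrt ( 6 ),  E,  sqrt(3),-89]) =[-89,  -  76, - 75,-67,-63,-47*sqrt(19 )/19, sqrt(2)/2,sqrt(3),sqrt(5) , sqrt(6 ),  E,E, E , E, E, pi]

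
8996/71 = 126  +  50/71 = 126.70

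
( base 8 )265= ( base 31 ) 5Q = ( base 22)85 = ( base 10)181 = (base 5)1211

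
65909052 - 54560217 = 11348835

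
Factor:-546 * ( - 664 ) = 362544 = 2^4 * 3^1 *7^1*13^1*83^1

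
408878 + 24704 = 433582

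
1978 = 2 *989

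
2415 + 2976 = 5391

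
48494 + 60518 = 109012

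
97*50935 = 4940695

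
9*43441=390969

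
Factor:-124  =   - 2^2*31^1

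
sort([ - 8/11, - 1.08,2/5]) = [ - 1.08 , - 8/11, 2/5]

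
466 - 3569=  - 3103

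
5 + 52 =57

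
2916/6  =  486=486.00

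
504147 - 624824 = - 120677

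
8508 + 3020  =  11528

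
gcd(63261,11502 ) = 5751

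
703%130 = 53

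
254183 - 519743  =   - 265560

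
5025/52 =96 + 33/52= 96.63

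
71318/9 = 71318/9 = 7924.22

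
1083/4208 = 1083/4208 = 0.26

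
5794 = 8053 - 2259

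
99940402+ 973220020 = 1073160422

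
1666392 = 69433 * 24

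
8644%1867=1176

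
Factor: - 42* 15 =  - 630=- 2^1*3^2 * 5^1 * 7^1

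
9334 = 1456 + 7878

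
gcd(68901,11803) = 1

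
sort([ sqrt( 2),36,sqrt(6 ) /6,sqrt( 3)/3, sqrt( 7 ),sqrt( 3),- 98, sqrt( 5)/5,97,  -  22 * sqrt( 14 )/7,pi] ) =[-98, -22*sqrt(14 ) /7,sqrt (6) /6,sqrt( 5)/5, sqrt(3 )/3 , sqrt(2), sqrt( 3),sqrt( 7 ), pi,36,97]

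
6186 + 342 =6528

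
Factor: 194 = 2^1 * 97^1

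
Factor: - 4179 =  - 3^1 * 7^1*199^1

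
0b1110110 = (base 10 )118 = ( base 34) 3G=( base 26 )4E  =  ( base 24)4m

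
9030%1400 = 630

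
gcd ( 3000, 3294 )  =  6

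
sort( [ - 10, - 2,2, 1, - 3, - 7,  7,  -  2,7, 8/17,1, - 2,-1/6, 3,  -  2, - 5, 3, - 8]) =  [ - 10, - 8,-7,  -  5, - 3, - 2,-2, - 2, - 2, - 1/6, 8/17, 1, 1,2,3,3,  7, 7]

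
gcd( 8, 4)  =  4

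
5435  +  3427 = 8862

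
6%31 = 6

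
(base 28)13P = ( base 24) 1d5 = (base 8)1575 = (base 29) 11N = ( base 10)893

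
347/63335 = 347/63335 = 0.01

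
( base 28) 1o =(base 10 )52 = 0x34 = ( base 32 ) 1K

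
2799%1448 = 1351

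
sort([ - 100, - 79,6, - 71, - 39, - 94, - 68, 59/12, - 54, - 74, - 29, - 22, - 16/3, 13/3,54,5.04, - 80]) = [ - 100, - 94,  -  80 , - 79, - 74, -71, -68, - 54,-39, - 29, - 22, - 16/3,13/3,59/12,5.04,6 , 54]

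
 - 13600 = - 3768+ - 9832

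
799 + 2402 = 3201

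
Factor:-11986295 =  - 5^1*2397259^1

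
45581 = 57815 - 12234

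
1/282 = 1/282 = 0.00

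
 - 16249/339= - 48 + 23/339 = - 47.93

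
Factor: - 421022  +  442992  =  21970 = 2^1 *5^1 * 13^3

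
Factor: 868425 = 3^1* 5^2*11579^1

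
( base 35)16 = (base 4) 221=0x29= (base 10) 41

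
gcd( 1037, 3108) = 1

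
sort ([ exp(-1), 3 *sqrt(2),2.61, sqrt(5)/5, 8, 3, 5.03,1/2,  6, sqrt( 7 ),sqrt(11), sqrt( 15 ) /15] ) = [sqrt( 15) /15, exp(-1),sqrt(5 )/5,  1/2, 2.61,sqrt(7 ), 3,sqrt( 11),3*sqrt(2), 5.03,  6, 8 ]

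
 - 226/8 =  -  113/4 = -28.25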